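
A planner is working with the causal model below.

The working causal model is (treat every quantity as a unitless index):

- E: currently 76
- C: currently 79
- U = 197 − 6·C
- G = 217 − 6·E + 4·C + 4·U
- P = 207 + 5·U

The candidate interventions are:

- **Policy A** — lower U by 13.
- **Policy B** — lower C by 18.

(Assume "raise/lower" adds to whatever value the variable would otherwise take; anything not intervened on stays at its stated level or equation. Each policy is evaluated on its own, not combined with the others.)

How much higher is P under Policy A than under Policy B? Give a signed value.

Policy A (U − 13):
  C = 79
  U = 197 − 6·79 (−13 from intervention) = -290
  P = 207 + 5·(-290) = -1243
Policy B (C − 18):
  C = 79 − 18 = 61
  U = 197 − 6·61 = -169
  P = 207 + 5·(-169) = -638
P: -1243 − (-638) = -605

-605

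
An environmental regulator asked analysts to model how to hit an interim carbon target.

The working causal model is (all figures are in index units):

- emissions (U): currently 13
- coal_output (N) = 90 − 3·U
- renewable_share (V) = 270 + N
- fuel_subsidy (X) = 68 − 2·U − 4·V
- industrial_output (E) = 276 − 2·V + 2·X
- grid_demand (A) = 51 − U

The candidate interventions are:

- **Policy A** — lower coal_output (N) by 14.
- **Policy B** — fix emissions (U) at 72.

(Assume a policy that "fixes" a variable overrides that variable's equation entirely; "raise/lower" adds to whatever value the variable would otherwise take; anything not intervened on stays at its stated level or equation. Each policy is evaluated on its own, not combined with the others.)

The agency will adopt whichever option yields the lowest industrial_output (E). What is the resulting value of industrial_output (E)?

Policy A (N − 14):
  U = 13
  N = 90 − 3·13 (−14 from intervention) = 37
  V = 270 + 37 = 307
  X = 68 − 2·13 − 4·307 = -1186
  E = 276 − 2·307 + 2·(-1186) = -2710
Policy B (U := 72):
  U = 72
  N = 90 − 3·72 = -126
  V = 270 + (-126) = 144
  X = 68 − 2·72 − 4·144 = -652
  E = 276 − 2·144 + 2·(-652) = -1316
Comparing — Policy A: E=-2710, Policy B: E=-1316. Lowest is -2710 (Policy A).

-2710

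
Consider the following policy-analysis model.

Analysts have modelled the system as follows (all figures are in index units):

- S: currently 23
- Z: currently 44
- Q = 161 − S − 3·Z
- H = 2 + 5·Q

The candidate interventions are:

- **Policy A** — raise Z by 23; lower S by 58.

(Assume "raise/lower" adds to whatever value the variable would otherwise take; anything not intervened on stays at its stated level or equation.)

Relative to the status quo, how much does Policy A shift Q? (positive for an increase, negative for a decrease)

Baseline:
  S = 23
  Z = 44
  Q = 161 − 23 − 3·44 = 6
Policy A (Z + 23, S − 58):
  S = 23 − 58 = -35
  Z = 44 + 23 = 67
  Q = 161 − (-35) − 3·67 = -5
Change in Q: -5 − 6 = -11

-11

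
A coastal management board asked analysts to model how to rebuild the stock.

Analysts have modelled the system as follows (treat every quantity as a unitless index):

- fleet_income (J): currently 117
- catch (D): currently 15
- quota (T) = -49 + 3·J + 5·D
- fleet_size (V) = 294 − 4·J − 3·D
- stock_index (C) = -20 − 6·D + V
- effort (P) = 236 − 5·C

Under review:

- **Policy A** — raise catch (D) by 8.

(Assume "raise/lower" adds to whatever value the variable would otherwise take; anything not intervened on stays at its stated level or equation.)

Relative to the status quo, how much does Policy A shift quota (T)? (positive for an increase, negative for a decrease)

40

Baseline:
  J = 117
  D = 15
  T = -49 + 3·117 + 5·15 = 377
Policy A (D + 8):
  J = 117
  D = 15 + 8 = 23
  T = -49 + 3·117 + 5·23 = 417
Change in T: 417 − 377 = 40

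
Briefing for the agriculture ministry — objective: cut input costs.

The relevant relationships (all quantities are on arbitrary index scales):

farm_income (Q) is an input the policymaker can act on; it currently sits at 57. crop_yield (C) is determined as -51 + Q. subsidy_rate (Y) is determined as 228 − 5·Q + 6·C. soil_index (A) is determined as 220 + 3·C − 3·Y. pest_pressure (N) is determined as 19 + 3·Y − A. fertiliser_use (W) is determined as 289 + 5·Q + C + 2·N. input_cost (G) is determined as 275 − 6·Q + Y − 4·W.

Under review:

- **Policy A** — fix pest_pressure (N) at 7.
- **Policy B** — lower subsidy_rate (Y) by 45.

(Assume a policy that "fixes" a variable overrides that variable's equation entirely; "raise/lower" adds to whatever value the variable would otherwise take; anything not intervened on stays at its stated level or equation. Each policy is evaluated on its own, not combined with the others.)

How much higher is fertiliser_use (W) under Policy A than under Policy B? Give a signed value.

1244

Policy A (N := 7):
  Q = 57
  C = -51 + 57 = 6
  Y = 228 − 5·57 + 6·6 = -21
  A = 220 + 3·6 − 3·(-21) = 301
  N = 7
  W = 289 + 5·57 + 6 + 2·7 = 594
Policy B (Y − 45):
  Q = 57
  C = -51 + 57 = 6
  Y = 228 − 5·57 + 6·6 (−45 from intervention) = -66
  A = 220 + 3·6 − 3·(-66) = 436
  N = 19 + 3·(-66) − 436 = -615
  W = 289 + 5·57 + 6 + 2·(-615) = -650
W: 594 − (-650) = 1244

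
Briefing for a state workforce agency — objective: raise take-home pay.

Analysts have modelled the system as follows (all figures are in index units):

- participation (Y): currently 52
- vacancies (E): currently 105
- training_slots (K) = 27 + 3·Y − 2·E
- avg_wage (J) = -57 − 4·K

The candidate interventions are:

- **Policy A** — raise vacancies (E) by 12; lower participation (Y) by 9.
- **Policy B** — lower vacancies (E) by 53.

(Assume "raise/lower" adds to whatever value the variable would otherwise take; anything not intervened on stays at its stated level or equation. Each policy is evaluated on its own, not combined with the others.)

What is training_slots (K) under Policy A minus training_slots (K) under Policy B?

Policy A (E + 12, Y − 9):
  Y = 52 − 9 = 43
  E = 105 + 12 = 117
  K = 27 + 3·43 − 2·117 = -78
Policy B (E − 53):
  Y = 52
  E = 105 − 53 = 52
  K = 27 + 3·52 − 2·52 = 79
K: -78 − 79 = -157

-157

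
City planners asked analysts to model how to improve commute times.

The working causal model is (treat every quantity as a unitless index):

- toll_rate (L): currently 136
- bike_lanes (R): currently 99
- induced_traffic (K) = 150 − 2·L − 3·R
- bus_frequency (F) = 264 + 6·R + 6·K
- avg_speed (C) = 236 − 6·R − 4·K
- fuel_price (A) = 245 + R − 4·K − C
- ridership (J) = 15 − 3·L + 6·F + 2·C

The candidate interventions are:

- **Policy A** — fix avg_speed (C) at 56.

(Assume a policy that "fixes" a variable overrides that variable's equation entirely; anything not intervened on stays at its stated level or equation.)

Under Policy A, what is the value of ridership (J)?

Policy A (C := 56):
  L = 136
  R = 99
  K = 150 − 2·136 − 3·99 = -419
  F = 264 + 6·99 + 6·(-419) = -1656
  C = 56
  J = 15 − 3·136 + 6·(-1656) + 2·56 = -10217

-10217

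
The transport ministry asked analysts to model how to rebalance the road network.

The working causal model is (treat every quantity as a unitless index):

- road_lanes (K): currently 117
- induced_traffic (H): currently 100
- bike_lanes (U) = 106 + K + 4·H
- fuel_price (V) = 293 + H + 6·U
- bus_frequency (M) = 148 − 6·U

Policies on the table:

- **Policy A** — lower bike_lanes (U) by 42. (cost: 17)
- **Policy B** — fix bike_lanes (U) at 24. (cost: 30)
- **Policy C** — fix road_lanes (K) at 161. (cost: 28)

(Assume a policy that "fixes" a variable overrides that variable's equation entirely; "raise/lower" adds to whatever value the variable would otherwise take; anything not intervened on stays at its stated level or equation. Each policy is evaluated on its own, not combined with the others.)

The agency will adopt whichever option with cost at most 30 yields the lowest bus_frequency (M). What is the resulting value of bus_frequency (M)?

-3854

Policy A (U − 42):
  K = 117
  H = 100
  U = 106 + 117 + 4·100 (−42 from intervention) = 581
  M = 148 − 6·581 = -3338
Policy B (U := 24):
  K = 117
  H = 100
  U = 24
  M = 148 − 6·24 = 4
Policy C (K := 161):
  K = 161
  H = 100
  U = 106 + 161 + 4·100 = 667
  M = 148 − 6·667 = -3854
Comparing — Policy A: M=-3338, Policy B: M=4, Policy C: M=-3854. Lowest is -3854 (Policy C).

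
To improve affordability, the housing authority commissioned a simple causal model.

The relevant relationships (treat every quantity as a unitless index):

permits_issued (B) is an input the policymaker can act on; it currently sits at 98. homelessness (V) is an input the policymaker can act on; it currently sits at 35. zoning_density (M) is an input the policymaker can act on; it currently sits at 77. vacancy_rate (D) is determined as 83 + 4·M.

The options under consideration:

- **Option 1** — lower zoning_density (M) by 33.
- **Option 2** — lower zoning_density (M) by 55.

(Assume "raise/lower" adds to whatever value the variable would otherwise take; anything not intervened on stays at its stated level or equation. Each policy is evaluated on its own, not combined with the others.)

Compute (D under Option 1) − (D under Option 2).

88

Option 1 (M − 33):
  M = 77 − 33 = 44
  D = 83 + 4·44 = 259
Option 2 (M − 55):
  M = 77 − 55 = 22
  D = 83 + 4·22 = 171
D: 259 − 171 = 88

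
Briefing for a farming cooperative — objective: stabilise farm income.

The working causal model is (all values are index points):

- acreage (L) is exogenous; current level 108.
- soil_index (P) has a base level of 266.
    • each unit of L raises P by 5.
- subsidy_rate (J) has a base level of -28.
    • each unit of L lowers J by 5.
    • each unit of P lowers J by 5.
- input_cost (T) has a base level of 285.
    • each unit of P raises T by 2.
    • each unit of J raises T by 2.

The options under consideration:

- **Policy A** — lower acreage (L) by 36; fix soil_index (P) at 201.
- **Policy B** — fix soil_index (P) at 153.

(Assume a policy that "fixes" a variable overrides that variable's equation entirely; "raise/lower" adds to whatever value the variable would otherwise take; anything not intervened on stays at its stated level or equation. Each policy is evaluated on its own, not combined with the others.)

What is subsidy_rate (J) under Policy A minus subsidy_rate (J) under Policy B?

Policy A (L − 36, P := 201):
  L = 108 − 36 = 72
  P = 201
  J = -28 − 5·72 − 5·201 = -1393
Policy B (P := 153):
  L = 108
  P = 153
  J = -28 − 5·108 − 5·153 = -1333
J: -1393 − (-1333) = -60

-60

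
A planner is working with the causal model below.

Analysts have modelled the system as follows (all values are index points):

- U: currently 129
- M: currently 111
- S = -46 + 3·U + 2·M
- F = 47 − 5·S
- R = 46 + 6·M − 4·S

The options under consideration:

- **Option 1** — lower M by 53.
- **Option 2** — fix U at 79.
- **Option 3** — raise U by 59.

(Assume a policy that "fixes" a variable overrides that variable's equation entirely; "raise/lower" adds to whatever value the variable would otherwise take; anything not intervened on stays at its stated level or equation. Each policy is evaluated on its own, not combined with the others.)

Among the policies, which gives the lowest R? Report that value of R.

Option 1 (M − 53):
  U = 129
  M = 111 − 53 = 58
  S = -46 + 3·129 + 2·58 = 457
  R = 46 + 6·58 − 4·457 = -1434
Option 2 (U := 79):
  U = 79
  M = 111
  S = -46 + 3·79 + 2·111 = 413
  R = 46 + 6·111 − 4·413 = -940
Option 3 (U + 59):
  U = 129 + 59 = 188
  M = 111
  S = -46 + 3·188 + 2·111 = 740
  R = 46 + 6·111 − 4·740 = -2248
Comparing — Option 1: R=-1434, Option 2: R=-940, Option 3: R=-2248. Lowest is -2248 (Option 3).

-2248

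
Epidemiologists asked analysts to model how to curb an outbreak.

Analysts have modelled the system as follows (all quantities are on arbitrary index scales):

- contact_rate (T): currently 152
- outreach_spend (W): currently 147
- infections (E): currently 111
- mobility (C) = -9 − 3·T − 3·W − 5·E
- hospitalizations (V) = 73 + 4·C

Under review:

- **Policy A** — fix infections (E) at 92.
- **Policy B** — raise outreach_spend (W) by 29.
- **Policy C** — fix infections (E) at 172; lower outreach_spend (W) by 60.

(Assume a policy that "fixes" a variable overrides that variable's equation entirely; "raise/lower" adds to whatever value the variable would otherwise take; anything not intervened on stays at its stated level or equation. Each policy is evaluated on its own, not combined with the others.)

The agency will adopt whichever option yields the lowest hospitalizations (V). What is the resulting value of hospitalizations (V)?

-6271

Policy A (E := 92):
  T = 152
  W = 147
  E = 92
  C = -9 − 3·152 − 3·147 − 5·92 = -1366
  V = 73 + 4·(-1366) = -5391
Policy B (W + 29):
  T = 152
  W = 147 + 29 = 176
  E = 111
  C = -9 − 3·152 − 3·176 − 5·111 = -1548
  V = 73 + 4·(-1548) = -6119
Policy C (E := 172, W − 60):
  T = 152
  W = 147 − 60 = 87
  E = 172
  C = -9 − 3·152 − 3·87 − 5·172 = -1586
  V = 73 + 4·(-1586) = -6271
Comparing — Policy A: V=-5391, Policy B: V=-6119, Policy C: V=-6271. Lowest is -6271 (Policy C).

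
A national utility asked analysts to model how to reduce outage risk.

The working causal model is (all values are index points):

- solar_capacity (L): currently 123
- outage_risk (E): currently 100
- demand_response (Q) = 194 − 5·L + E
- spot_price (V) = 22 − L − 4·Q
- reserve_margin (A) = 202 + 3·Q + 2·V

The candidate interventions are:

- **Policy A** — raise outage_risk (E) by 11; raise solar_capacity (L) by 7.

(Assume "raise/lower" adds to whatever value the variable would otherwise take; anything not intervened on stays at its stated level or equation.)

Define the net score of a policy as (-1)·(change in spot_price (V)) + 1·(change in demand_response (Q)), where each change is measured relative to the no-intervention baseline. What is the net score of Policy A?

-113

Baseline:
  L = 123
  E = 100
  Q = 194 − 5·123 + 100 = -321
  V = 22 − 123 − 4·(-321) = 1183
Policy A (E + 11, L + 7):
  L = 123 + 7 = 130
  E = 100 + 11 = 111
  Q = 194 − 5·130 + 111 = -345
  V = 22 − 130 − 4·(-345) = 1272
ΔV = 1272 − 1183 = 89; ΔQ = -345 − (-321) = -24
Score = (-1)·89 + 1·(-24) = -113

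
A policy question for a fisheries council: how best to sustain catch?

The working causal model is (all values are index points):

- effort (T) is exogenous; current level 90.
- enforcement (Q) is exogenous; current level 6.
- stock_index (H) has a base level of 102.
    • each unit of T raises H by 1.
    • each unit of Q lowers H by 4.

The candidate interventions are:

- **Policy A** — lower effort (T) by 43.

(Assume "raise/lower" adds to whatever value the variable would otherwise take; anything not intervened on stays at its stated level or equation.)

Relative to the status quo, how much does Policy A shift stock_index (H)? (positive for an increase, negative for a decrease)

Baseline:
  T = 90
  Q = 6
  H = 102 + 90 − 4·6 = 168
Policy A (T − 43):
  T = 90 − 43 = 47
  Q = 6
  H = 102 + 47 − 4·6 = 125
Change in H: 125 − 168 = -43

-43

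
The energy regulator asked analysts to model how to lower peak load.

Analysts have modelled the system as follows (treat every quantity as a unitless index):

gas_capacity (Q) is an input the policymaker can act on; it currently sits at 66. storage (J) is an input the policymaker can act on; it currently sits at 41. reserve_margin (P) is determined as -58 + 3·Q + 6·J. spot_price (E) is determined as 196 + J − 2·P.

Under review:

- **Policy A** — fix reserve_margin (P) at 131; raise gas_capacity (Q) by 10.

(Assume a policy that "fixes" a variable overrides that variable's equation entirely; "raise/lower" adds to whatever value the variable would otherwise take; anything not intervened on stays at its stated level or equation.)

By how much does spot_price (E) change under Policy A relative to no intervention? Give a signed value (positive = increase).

Baseline:
  Q = 66
  J = 41
  P = -58 + 3·66 + 6·41 = 386
  E = 196 + 41 − 2·386 = -535
Policy A (P := 131, Q + 10):
  Q = 66 + 10 = 76
  J = 41
  P = 131
  E = 196 + 41 − 2·131 = -25
Change in E: -25 − (-535) = 510

510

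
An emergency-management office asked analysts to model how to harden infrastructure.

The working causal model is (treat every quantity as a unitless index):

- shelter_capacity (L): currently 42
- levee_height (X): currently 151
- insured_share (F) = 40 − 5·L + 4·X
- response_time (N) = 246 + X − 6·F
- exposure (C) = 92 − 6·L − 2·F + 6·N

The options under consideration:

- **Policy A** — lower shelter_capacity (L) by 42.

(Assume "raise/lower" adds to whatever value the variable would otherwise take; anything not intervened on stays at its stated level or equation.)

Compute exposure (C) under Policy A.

Policy A (L − 42):
  L = 42 − 42 = 0
  X = 151
  F = 40 − 5·0 + 4·151 = 644
  N = 246 + 151 − 6·644 = -3467
  C = 92 − 6·0 − 2·644 + 6·(-3467) = -21998

-21998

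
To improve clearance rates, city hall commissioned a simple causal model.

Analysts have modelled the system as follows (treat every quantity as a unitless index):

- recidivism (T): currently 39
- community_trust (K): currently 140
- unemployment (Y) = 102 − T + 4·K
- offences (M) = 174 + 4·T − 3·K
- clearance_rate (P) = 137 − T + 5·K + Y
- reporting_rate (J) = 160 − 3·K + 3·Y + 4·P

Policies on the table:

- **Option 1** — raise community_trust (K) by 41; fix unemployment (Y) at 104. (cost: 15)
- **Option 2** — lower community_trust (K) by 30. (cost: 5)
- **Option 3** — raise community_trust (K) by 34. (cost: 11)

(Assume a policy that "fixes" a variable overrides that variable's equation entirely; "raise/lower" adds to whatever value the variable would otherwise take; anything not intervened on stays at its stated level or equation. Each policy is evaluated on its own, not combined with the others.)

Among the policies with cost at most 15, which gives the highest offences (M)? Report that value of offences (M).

Option 1 (K + 41, Y := 104):
  T = 39
  K = 140 + 41 = 181
  M = 174 + 4·39 − 3·181 = -213
Option 2 (K − 30):
  T = 39
  K = 140 − 30 = 110
  M = 174 + 4·39 − 3·110 = 0
Option 3 (K + 34):
  T = 39
  K = 140 + 34 = 174
  M = 174 + 4·39 − 3·174 = -192
Comparing — Option 1: M=-213, Option 2: M=0, Option 3: M=-192. Highest is 0 (Option 2).

0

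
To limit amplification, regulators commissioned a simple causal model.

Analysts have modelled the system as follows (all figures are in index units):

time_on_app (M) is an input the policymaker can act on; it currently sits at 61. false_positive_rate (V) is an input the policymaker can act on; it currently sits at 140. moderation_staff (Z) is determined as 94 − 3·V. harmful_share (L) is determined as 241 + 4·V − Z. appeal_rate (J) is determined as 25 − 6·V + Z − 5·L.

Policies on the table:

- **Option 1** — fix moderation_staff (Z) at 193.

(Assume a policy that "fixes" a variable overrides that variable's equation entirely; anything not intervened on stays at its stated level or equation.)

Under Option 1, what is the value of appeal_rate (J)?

Option 1 (Z := 193):
  V = 140
  Z = 193
  L = 241 + 4·140 − 193 = 608
  J = 25 − 6·140 + 193 − 5·608 = -3662

-3662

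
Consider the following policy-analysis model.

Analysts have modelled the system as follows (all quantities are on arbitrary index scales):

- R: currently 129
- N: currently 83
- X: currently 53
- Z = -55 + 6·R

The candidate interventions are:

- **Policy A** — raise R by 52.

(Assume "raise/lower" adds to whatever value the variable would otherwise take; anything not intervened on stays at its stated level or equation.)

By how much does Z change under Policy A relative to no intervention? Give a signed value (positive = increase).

312

Baseline:
  R = 129
  Z = -55 + 6·129 = 719
Policy A (R + 52):
  R = 129 + 52 = 181
  Z = -55 + 6·181 = 1031
Change in Z: 1031 − 719 = 312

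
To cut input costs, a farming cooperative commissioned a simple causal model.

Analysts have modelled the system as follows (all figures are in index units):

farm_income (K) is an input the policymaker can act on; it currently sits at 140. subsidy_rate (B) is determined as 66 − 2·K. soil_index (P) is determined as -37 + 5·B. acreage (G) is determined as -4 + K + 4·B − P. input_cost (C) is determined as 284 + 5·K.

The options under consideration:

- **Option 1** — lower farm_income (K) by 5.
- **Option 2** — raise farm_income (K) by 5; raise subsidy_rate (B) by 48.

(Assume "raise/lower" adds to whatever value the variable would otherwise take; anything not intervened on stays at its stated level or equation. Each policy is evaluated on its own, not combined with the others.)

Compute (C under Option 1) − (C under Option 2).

Option 1 (K − 5):
  K = 140 − 5 = 135
  C = 284 + 5·135 = 959
Option 2 (K + 5, B + 48):
  K = 140 + 5 = 145
  C = 284 + 5·145 = 1009
C: 959 − 1009 = -50

-50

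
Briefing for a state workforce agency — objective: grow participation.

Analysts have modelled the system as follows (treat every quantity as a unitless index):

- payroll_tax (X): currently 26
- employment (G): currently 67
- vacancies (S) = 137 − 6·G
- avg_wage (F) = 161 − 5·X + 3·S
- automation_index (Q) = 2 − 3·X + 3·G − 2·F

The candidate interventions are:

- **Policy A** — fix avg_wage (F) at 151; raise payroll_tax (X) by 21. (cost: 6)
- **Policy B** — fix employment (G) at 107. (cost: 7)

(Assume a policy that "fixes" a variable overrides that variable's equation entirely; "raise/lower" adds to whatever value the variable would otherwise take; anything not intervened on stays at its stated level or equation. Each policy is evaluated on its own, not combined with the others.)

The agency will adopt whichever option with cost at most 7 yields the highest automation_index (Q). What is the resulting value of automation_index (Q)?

Policy A (F := 151, X + 21):
  X = 26 + 21 = 47
  G = 67
  S = 137 − 6·67 = -265
  F = 151
  Q = 2 − 3·47 + 3·67 − 2·151 = -240
Policy B (G := 107):
  X = 26
  G = 107
  S = 137 − 6·107 = -505
  F = 161 − 5·26 + 3·(-505) = -1484
  Q = 2 − 3·26 + 3·107 − 2·(-1484) = 3213
Comparing — Policy A: Q=-240, Policy B: Q=3213. Highest is 3213 (Policy B).

3213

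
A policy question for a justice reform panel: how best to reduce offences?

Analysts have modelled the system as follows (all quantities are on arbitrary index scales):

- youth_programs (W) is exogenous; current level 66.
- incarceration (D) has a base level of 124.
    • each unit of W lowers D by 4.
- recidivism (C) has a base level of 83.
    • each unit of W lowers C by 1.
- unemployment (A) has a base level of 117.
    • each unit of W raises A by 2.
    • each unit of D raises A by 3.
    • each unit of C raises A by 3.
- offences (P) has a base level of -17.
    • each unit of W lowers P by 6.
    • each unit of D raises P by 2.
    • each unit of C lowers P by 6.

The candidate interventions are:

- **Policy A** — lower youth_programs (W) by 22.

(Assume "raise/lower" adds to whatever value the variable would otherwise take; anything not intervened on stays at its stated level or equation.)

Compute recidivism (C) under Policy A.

Policy A (W − 22):
  W = 66 − 22 = 44
  C = 83 − 44 = 39

39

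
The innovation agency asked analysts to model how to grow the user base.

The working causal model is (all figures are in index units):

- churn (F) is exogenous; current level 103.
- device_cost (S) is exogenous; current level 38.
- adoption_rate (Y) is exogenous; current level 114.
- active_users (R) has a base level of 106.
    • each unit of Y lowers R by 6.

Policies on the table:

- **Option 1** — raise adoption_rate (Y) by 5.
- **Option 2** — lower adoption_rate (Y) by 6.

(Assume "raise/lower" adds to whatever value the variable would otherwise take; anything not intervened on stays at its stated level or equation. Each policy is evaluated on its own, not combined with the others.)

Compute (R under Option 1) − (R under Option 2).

Option 1 (Y + 5):
  Y = 114 + 5 = 119
  R = 106 − 6·119 = -608
Option 2 (Y − 6):
  Y = 114 − 6 = 108
  R = 106 − 6·108 = -542
R: -608 − (-542) = -66

-66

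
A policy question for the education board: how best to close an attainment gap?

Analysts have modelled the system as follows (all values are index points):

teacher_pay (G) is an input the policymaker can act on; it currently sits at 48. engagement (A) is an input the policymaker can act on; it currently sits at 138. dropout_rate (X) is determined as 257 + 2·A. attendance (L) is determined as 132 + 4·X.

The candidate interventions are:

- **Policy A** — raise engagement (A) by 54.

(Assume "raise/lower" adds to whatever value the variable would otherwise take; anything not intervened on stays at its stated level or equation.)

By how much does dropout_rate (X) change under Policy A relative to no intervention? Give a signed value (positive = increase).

108

Baseline:
  A = 138
  X = 257 + 2·138 = 533
Policy A (A + 54):
  A = 138 + 54 = 192
  X = 257 + 2·192 = 641
Change in X: 641 − 533 = 108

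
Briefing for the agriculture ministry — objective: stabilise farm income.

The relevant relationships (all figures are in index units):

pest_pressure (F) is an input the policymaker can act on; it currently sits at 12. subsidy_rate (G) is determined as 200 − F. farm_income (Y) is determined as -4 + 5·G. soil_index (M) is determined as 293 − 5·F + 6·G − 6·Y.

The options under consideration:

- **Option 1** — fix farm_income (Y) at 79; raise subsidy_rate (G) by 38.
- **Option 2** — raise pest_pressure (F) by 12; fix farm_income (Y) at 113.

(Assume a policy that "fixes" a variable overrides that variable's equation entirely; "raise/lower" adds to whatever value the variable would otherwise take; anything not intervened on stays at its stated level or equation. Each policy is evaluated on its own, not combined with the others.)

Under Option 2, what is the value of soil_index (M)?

551

Option 2 (F + 12, Y := 113):
  F = 12 + 12 = 24
  G = 200 − 24 = 176
  Y = 113
  M = 293 − 5·24 + 6·176 − 6·113 = 551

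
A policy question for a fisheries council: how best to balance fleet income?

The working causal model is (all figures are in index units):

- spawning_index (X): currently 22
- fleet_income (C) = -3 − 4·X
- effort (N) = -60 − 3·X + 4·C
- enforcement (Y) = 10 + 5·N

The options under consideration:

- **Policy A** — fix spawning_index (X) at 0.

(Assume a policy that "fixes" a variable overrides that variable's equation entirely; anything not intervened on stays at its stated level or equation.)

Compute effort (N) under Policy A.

-72

Policy A (X := 0):
  X = 0
  C = -3 − 4·0 = -3
  N = -60 − 3·0 + 4·(-3) = -72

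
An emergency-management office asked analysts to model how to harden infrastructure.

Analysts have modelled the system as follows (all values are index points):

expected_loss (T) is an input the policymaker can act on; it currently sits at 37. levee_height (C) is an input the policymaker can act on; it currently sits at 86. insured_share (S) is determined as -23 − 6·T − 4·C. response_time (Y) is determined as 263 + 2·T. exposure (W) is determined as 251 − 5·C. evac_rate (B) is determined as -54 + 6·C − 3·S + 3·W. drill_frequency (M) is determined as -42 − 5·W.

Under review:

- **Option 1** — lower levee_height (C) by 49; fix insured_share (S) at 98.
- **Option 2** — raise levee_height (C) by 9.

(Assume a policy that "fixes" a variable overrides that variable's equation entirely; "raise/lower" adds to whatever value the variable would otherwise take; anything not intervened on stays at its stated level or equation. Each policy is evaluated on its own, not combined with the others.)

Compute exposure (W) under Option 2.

Option 2 (C + 9):
  C = 86 + 9 = 95
  W = 251 − 5·95 = -224

-224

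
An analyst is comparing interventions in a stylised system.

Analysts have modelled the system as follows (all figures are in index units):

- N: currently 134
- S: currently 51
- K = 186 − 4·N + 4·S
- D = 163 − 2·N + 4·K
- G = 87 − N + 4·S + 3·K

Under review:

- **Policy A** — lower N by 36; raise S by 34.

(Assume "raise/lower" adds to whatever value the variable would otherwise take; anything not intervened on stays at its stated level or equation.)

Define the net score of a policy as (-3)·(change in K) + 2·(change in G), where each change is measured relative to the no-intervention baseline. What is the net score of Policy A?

1184

Baseline:
  N = 134
  S = 51
  K = 186 − 4·134 + 4·51 = -146
  G = 87 − 134 + 4·51 + 3·(-146) = -281
Policy A (N − 36, S + 34):
  N = 134 − 36 = 98
  S = 51 + 34 = 85
  K = 186 − 4·98 + 4·85 = 134
  G = 87 − 98 + 4·85 + 3·134 = 731
ΔK = 134 − (-146) = 280; ΔG = 731 − (-281) = 1012
Score = (-3)·280 + 2·1012 = 1184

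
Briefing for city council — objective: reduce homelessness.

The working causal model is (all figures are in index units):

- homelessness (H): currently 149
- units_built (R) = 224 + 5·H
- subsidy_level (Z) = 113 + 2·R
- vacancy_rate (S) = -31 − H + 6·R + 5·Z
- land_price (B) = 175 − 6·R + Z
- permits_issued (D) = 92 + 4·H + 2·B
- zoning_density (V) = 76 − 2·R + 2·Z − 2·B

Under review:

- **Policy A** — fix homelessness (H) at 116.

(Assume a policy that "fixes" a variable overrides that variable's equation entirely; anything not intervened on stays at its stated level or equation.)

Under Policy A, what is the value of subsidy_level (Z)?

Policy A (H := 116):
  H = 116
  R = 224 + 5·116 = 804
  Z = 113 + 2·804 = 1721

1721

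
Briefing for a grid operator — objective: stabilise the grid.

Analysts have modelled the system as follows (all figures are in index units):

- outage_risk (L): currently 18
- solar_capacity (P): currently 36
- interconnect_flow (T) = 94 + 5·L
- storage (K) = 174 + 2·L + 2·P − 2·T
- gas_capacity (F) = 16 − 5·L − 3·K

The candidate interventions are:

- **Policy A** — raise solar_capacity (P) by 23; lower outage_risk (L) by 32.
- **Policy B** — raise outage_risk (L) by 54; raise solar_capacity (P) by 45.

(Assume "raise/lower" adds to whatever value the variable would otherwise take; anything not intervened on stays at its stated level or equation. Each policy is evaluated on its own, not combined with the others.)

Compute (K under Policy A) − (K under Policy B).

Policy A (P + 23, L − 32):
  L = 18 − 32 = -14
  P = 36 + 23 = 59
  T = 94 + 5·(-14) = 24
  K = 174 + 2·(-14) + 2·59 − 2·24 = 216
Policy B (L + 54, P + 45):
  L = 18 + 54 = 72
  P = 36 + 45 = 81
  T = 94 + 5·72 = 454
  K = 174 + 2·72 + 2·81 − 2·454 = -428
K: 216 − (-428) = 644

644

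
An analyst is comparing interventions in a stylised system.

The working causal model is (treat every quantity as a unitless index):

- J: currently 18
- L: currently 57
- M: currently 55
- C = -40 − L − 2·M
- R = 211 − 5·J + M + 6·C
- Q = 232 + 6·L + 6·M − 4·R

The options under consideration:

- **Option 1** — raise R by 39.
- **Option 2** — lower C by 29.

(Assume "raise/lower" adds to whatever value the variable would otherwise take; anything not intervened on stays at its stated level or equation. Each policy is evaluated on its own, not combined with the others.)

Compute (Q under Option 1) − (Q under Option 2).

Option 1 (R + 39):
  J = 18
  L = 57
  M = 55
  C = -40 − 57 − 2·55 = -207
  R = 211 − 5·18 + 55 + 6·(-207) (+39 from intervention) = -1027
  Q = 232 + 6·57 + 6·55 − 4·(-1027) = 5012
Option 2 (C − 29):
  J = 18
  L = 57
  M = 55
  C = -40 − 57 − 2·55 (−29 from intervention) = -236
  R = 211 − 5·18 + 55 + 6·(-236) = -1240
  Q = 232 + 6·57 + 6·55 − 4·(-1240) = 5864
Q: 5012 − 5864 = -852

-852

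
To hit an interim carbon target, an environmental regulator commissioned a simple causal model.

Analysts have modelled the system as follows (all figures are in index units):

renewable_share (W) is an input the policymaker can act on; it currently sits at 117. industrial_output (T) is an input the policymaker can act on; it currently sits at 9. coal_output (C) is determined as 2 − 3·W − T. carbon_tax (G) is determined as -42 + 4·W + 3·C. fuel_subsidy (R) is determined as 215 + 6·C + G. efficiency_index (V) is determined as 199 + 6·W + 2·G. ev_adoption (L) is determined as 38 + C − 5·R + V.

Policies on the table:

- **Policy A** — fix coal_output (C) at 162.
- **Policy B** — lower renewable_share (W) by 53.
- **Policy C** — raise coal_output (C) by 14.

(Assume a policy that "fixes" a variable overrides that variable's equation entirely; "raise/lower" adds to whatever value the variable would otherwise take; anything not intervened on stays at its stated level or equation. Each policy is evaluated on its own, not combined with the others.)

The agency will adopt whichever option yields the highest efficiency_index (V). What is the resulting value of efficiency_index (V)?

2725

Policy A (C := 162):
  W = 117
  T = 9
  C = 162
  G = -42 + 4·117 + 3·162 = 912
  V = 199 + 6·117 + 2·912 = 2725
Policy B (W − 53):
  W = 117 − 53 = 64
  T = 9
  C = 2 − 3·64 − 9 = -199
  G = -42 + 4·64 + 3·(-199) = -383
  V = 199 + 6·64 + 2·(-383) = -183
Policy C (C + 14):
  W = 117
  T = 9
  C = 2 − 3·117 − 9 (+14 from intervention) = -344
  G = -42 + 4·117 + 3·(-344) = -606
  V = 199 + 6·117 + 2·(-606) = -311
Comparing — Policy A: V=2725, Policy B: V=-183, Policy C: V=-311. Highest is 2725 (Policy A).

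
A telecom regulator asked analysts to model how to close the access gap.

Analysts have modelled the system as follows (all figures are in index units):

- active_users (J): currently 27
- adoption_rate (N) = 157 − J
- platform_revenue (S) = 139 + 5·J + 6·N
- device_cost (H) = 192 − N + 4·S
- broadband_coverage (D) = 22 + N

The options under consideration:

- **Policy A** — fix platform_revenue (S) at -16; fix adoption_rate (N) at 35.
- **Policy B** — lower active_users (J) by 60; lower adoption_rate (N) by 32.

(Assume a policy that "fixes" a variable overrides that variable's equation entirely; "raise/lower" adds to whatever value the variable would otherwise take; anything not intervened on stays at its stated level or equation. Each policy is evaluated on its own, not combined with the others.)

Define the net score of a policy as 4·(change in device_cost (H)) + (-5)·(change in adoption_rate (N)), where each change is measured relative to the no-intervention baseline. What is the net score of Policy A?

-16265

Baseline:
  J = 27
  N = 157 − 27 = 130
  S = 139 + 5·27 + 6·130 = 1054
  H = 192 − 130 + 4·1054 = 4278
Policy A (S := -16, N := 35):
  J = 27
  N = 35
  S = -16
  H = 192 − 35 + 4·(-16) = 93
ΔH = 93 − 4278 = -4185; ΔN = 35 − 130 = -95
Score = 4·(-4185) + (-5)·(-95) = -16265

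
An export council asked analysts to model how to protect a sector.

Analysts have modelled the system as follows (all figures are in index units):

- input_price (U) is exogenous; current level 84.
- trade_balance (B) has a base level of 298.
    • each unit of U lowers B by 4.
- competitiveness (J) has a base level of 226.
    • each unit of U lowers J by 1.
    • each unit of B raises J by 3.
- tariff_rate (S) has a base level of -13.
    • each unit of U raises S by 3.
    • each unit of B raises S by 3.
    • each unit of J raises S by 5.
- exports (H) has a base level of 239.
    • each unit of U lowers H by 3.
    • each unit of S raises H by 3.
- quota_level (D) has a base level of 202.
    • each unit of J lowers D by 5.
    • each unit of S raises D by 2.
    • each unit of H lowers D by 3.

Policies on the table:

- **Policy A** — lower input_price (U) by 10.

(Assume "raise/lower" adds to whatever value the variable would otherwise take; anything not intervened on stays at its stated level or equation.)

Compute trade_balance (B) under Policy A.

Policy A (U − 10):
  U = 84 − 10 = 74
  B = 298 − 4·74 = 2

2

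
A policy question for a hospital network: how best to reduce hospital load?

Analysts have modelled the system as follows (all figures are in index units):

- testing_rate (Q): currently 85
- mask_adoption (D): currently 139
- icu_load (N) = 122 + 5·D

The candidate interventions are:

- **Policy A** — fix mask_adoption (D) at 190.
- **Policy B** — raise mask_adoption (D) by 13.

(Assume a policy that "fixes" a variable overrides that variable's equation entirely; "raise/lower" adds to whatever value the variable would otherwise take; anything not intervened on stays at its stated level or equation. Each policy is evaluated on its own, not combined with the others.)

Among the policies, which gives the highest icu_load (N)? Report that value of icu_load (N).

Policy A (D := 190):
  D = 190
  N = 122 + 5·190 = 1072
Policy B (D + 13):
  D = 139 + 13 = 152
  N = 122 + 5·152 = 882
Comparing — Policy A: N=1072, Policy B: N=882. Highest is 1072 (Policy A).

1072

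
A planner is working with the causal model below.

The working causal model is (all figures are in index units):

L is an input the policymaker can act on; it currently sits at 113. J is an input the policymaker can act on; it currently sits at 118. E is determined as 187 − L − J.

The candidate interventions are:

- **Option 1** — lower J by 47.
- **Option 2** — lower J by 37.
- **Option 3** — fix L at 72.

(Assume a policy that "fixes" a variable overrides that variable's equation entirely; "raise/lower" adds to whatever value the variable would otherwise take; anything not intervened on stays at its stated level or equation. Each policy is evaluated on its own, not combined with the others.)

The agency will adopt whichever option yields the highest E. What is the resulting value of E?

Option 1 (J − 47):
  L = 113
  J = 118 − 47 = 71
  E = 187 − 113 − 71 = 3
Option 2 (J − 37):
  L = 113
  J = 118 − 37 = 81
  E = 187 − 113 − 81 = -7
Option 3 (L := 72):
  L = 72
  J = 118
  E = 187 − 72 − 118 = -3
Comparing — Option 1: E=3, Option 2: E=-7, Option 3: E=-3. Highest is 3 (Option 1).

3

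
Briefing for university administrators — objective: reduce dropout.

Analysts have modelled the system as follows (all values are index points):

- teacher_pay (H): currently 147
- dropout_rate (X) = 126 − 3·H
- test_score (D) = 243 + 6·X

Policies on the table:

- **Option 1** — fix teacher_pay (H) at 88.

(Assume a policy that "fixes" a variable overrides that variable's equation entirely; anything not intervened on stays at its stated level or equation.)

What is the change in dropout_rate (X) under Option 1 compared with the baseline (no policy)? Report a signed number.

177

Baseline:
  H = 147
  X = 126 − 3·147 = -315
Option 1 (H := 88):
  H = 88
  X = 126 − 3·88 = -138
Change in X: -138 − (-315) = 177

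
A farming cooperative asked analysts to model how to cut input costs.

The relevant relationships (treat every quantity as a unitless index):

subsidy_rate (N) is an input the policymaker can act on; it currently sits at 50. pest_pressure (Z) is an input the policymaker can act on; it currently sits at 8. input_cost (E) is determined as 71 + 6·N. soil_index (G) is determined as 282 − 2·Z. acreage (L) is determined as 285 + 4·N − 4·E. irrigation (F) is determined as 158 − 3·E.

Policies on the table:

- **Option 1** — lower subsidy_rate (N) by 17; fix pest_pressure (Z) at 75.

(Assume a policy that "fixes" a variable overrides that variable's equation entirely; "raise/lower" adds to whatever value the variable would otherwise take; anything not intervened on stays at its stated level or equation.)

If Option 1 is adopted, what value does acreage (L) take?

-659

Option 1 (N − 17, Z := 75):
  N = 50 − 17 = 33
  E = 71 + 6·33 = 269
  L = 285 + 4·33 − 4·269 = -659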